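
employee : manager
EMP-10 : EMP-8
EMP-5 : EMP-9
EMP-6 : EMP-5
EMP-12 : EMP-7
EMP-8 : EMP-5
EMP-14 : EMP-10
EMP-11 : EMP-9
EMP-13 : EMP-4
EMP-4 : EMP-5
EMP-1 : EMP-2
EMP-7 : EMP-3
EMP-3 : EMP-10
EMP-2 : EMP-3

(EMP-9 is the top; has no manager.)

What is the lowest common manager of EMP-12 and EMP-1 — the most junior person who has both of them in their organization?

EMP-12's chain of managers is EMP-7, EMP-3, EMP-10, EMP-8, EMP-5, EMP-9. EMP-1's chain of managers is EMP-2, EMP-3, EMP-10, EMP-8, EMP-5, EMP-9. The first manager that appears in both chains is EMP-3.

EMP-3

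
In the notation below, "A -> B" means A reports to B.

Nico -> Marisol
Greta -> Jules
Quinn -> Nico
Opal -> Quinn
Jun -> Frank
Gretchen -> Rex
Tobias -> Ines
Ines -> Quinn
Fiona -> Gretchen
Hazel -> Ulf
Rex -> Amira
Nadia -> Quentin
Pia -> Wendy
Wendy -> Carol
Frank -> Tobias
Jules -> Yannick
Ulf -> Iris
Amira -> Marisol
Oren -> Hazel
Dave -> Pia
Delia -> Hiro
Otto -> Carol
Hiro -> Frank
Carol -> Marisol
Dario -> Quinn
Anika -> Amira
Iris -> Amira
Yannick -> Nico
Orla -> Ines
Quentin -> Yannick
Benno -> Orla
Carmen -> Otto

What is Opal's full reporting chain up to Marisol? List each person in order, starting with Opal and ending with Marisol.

Opal -> Quinn -> Nico -> Marisol

Opal reports to Quinn. Quinn reports to Nico. Nico reports to Marisol. Marisol is at the top.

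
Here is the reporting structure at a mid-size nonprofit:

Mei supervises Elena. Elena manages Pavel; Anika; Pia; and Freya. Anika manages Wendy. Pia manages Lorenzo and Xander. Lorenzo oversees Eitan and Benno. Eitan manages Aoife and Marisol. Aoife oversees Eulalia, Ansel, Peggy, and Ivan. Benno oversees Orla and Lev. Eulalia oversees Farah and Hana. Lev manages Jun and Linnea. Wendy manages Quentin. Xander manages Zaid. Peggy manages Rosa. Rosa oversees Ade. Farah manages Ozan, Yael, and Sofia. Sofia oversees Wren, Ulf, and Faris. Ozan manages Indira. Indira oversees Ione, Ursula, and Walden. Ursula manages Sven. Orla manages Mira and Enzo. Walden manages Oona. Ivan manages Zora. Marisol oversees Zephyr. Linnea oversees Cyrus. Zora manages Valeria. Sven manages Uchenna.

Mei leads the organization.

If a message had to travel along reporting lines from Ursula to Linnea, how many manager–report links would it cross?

10

Ursula is 7 levels below Lorenzo, and Linnea is 3 levels below Lorenzo (their lowest common manager). The shortest path runs up from Ursula to Lorenzo and back down to Linnea: 7 + 3 = 10 links.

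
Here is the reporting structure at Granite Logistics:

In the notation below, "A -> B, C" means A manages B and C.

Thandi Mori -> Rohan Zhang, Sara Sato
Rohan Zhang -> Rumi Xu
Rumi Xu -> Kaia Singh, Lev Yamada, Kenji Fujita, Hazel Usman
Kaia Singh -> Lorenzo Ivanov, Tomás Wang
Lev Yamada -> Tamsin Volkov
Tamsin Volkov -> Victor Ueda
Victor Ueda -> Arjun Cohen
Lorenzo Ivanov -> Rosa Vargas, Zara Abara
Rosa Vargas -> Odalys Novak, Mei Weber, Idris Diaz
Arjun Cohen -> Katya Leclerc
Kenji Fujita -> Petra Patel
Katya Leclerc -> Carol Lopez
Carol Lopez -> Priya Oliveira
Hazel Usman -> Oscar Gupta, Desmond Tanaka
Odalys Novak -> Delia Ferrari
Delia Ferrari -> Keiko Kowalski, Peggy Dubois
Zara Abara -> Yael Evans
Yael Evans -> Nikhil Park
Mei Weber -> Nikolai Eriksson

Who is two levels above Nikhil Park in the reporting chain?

Zara Abara

Nikhil Park reports to Yael Evans, and Yael Evans reports to Zara Abara. So Nikhil Park's skip-level manager is Zara Abara.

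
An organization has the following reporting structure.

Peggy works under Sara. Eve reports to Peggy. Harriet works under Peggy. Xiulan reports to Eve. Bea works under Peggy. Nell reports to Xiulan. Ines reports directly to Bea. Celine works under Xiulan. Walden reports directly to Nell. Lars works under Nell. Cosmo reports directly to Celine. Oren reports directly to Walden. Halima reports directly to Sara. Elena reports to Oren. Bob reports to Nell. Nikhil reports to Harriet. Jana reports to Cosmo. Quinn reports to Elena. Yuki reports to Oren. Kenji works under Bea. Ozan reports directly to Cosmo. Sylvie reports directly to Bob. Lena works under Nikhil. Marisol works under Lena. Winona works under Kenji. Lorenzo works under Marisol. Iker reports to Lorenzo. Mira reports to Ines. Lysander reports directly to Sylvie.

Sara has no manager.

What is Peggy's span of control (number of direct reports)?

Peggy directly manages Eve, Harriet, Bea. That is 3 direct reports.

3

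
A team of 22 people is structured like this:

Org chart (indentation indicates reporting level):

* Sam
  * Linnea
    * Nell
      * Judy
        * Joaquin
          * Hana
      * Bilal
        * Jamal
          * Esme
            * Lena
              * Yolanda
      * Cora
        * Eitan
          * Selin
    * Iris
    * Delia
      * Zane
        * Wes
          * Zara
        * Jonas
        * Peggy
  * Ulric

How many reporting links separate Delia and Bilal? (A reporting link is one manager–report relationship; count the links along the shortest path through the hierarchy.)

Delia is 1 level below Linnea, and Bilal is 2 levels below Linnea (their lowest common manager). The shortest path runs up from Delia to Linnea and back down to Bilal: 1 + 2 = 3 links.

3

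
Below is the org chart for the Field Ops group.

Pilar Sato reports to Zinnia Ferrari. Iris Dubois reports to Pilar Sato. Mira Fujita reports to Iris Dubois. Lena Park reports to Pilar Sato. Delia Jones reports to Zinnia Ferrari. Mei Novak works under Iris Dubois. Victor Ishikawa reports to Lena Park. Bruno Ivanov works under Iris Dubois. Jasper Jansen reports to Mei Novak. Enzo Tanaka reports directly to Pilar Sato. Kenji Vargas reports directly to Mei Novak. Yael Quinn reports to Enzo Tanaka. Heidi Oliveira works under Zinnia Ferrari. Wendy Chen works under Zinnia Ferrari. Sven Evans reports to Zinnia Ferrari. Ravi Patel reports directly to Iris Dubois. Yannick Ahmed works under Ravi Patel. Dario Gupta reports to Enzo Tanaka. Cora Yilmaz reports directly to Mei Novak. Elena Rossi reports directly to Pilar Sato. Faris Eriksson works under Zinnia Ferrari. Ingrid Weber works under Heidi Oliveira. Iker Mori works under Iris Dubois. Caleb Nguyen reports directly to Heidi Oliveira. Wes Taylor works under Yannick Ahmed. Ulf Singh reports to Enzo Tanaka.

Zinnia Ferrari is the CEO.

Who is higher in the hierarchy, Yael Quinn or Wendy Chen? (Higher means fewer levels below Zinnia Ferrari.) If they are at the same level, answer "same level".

Yael Quinn is 3 levels below Zinnia Ferrari; Wendy Chen is 1. Wendy Chen is higher.

Wendy Chen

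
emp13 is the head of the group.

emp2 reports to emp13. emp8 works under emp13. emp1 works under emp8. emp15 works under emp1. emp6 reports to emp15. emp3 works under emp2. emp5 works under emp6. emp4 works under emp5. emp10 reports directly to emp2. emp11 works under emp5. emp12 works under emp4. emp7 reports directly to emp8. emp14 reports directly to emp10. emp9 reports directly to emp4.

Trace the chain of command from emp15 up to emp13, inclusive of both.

emp15 -> emp1 -> emp8 -> emp13

emp15 reports to emp1. emp1 reports to emp8. emp8 reports to emp13. emp13 is at the top.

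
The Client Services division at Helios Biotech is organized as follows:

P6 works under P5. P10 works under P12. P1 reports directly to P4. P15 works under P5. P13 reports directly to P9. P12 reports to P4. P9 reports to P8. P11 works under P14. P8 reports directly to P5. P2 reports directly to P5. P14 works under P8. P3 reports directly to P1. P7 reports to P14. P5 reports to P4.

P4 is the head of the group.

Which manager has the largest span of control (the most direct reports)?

Direct-report counts: P4 has 3; P12 has 1; P1 has 1; P5 has 4; P8 has 2; P9 has 1; P14 has 2. The largest is 4, held by P5.

P5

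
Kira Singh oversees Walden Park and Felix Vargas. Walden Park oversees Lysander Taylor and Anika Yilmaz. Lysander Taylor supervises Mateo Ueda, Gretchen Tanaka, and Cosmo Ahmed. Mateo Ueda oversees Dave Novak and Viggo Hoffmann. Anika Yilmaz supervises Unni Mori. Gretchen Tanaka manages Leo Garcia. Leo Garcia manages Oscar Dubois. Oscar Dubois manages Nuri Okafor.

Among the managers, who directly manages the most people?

Lysander Taylor

Direct-report counts: Kira Singh has 2; Walden Park has 2; Anika Yilmaz has 1; Lysander Taylor has 3; Gretchen Tanaka has 1; Leo Garcia has 1; Oscar Dubois has 1; Mateo Ueda has 2. The largest is 3, held by Lysander Taylor.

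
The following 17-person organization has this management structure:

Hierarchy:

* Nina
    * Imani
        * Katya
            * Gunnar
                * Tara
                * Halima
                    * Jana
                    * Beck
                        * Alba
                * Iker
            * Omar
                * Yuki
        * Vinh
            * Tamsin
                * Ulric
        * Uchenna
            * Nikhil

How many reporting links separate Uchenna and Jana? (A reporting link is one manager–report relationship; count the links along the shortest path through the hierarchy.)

Uchenna is 1 level below Imani, and Jana is 4 levels below Imani (their lowest common manager). The shortest path runs up from Uchenna to Imani and back down to Jana: 1 + 4 = 5 links.

5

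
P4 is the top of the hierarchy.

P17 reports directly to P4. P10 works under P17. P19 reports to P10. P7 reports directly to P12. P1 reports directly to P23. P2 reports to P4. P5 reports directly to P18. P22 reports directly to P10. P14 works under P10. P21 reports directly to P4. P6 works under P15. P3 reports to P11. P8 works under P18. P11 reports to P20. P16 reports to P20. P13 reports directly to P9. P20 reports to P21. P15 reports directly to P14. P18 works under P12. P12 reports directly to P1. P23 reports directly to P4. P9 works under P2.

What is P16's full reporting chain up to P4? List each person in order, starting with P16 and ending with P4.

P16 reports to P20. P20 reports to P21. P21 reports to P4. P4 is at the top.

P16 -> P20 -> P21 -> P4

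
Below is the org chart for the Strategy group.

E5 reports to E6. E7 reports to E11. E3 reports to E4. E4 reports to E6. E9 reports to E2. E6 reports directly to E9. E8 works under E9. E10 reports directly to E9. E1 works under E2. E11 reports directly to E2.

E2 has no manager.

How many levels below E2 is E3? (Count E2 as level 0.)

Chain from E3 up to E2: E3 → E4 → E6 → E9 → E2. That is 4 steps up, so E3 is 4 levels below E2.

4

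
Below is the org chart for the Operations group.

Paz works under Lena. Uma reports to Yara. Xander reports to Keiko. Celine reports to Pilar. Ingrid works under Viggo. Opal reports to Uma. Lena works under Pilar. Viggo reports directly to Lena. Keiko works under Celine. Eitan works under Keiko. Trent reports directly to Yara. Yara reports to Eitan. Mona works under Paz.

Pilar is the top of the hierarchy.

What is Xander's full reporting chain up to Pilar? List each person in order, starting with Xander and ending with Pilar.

Xander reports to Keiko. Keiko reports to Celine. Celine reports to Pilar. Pilar is at the top.

Xander -> Keiko -> Celine -> Pilar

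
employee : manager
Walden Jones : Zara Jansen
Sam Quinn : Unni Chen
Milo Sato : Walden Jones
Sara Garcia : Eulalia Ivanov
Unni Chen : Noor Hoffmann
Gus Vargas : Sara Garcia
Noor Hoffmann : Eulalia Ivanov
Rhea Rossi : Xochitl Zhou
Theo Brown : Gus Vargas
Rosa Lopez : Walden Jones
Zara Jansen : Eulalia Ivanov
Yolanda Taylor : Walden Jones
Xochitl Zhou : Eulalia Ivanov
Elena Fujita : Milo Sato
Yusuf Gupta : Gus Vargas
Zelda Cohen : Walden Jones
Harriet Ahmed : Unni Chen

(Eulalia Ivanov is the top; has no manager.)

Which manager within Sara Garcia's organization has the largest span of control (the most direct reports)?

Gus Vargas

Direct-report counts within Sara Garcia's organization: Sara Garcia has 1; Gus Vargas has 2. The largest is 2, held by Gus Vargas.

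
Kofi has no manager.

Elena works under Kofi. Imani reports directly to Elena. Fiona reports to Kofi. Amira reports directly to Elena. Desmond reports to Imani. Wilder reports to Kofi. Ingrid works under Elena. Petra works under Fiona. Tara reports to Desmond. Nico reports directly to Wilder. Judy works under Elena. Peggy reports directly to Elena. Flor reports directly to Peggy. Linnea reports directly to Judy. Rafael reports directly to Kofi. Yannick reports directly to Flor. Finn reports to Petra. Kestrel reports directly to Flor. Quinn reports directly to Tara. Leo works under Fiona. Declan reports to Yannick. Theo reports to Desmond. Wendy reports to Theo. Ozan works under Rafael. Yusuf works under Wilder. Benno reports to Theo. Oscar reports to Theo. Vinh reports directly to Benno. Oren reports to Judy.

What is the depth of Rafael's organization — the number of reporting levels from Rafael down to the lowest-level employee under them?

The longest chain under Rafael runs Rafael → Ozan, which is 1 level below Rafael.

1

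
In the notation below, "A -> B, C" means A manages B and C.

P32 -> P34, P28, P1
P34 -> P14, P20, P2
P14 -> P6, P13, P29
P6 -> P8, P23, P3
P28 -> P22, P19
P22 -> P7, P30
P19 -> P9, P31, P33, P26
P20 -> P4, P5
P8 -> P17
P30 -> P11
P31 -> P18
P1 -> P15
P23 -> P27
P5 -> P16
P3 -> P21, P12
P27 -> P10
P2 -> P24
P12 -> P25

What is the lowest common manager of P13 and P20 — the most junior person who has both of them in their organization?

P13's chain of managers is P14, P34, P32. P20's chain of managers is P34, P32. The first manager that appears in both chains is P34.

P34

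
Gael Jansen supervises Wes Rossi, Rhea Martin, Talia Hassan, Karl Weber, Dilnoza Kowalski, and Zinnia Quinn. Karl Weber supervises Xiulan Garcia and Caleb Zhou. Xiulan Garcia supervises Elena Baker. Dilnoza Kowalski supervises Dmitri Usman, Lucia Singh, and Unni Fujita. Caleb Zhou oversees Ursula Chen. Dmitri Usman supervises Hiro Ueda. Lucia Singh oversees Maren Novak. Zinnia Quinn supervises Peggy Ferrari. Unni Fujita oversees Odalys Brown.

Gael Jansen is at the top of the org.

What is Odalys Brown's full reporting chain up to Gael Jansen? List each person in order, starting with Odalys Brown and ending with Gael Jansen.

Odalys Brown reports to Unni Fujita. Unni Fujita reports to Dilnoza Kowalski. Dilnoza Kowalski reports to Gael Jansen. Gael Jansen is at the top.

Odalys Brown -> Unni Fujita -> Dilnoza Kowalski -> Gael Jansen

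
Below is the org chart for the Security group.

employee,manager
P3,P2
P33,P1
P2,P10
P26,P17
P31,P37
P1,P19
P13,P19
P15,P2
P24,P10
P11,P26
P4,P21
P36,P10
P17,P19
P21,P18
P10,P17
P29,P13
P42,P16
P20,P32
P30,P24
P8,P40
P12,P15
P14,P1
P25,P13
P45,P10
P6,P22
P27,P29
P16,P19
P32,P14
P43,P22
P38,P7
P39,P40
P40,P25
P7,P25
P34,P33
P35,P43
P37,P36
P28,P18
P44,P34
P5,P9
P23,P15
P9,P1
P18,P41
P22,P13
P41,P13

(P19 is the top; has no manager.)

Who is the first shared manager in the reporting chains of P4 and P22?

P4's chain of managers is P21, P18, P41, P13, P19. P22's chain of managers is P13, P19. The first manager that appears in both chains is P13.

P13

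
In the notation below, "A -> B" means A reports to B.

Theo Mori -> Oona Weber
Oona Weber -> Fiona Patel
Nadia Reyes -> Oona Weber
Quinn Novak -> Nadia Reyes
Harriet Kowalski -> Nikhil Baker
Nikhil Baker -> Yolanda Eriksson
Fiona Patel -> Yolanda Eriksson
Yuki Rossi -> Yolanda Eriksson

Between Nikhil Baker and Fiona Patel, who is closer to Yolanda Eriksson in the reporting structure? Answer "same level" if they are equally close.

Both Nikhil Baker and Fiona Patel are 1 level below Yolanda Eriksson.

same level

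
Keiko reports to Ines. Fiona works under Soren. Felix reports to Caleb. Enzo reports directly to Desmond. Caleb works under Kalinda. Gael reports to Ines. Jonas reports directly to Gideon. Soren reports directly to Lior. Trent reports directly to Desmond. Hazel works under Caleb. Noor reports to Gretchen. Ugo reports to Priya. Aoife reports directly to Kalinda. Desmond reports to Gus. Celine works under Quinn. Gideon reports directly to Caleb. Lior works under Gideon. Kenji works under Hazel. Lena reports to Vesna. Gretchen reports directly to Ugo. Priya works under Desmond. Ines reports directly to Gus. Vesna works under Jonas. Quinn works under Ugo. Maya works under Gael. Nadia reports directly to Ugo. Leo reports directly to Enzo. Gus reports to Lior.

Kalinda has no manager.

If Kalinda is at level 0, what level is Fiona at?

5

Chain from Fiona up to Kalinda: Fiona → Soren → Lior → Gideon → Caleb → Kalinda. That is 5 steps up, so Fiona is 5 levels below Kalinda.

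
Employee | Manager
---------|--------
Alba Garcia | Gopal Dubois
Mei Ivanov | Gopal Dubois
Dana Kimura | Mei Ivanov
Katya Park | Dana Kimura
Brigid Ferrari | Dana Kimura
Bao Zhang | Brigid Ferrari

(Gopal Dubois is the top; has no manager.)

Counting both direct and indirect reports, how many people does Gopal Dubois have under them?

Gopal Dubois directly manages Alba Garcia, Mei Ivanov. Alba Garcia has no reports. Under Mei Ivanov: Dana Kimura, Brigid Ferrari, Bao Zhang, Katya Park (4). So Gopal Dubois's organization is 2 direct reports plus everyone under them: 1 + 5 = 6.

6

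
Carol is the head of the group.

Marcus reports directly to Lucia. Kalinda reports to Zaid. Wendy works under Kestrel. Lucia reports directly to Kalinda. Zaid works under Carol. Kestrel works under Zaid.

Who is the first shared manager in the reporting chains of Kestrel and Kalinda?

Zaid

Kestrel's chain of managers is Zaid, Carol. Kalinda's chain of managers is Zaid, Carol. The first manager that appears in both chains is Zaid.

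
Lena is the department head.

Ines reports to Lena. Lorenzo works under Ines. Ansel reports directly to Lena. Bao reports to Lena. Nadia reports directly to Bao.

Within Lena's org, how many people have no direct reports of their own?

3

The people in Lena's organization with no one reporting to them are Nadia, Ansel, Lorenzo. That is 3.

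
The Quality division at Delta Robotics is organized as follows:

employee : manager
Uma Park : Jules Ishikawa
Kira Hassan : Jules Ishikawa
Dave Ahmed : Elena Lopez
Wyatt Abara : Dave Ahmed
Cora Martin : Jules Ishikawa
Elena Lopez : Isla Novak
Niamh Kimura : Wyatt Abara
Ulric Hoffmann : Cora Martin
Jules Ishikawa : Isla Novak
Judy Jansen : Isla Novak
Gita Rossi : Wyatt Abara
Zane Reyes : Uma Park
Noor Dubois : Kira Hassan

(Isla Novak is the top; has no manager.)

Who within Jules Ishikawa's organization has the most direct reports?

Jules Ishikawa

Direct-report counts within Jules Ishikawa's organization: Jules Ishikawa has 3; Kira Hassan has 1; Cora Martin has 1; Uma Park has 1. The largest is 3, held by Jules Ishikawa.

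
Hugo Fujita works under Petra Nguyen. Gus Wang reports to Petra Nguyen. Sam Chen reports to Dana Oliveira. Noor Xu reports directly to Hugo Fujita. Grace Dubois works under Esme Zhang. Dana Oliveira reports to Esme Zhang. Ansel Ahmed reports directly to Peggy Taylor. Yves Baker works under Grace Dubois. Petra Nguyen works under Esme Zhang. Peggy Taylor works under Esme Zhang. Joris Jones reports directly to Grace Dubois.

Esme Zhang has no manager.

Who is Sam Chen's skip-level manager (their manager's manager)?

Esme Zhang

Sam Chen reports to Dana Oliveira, and Dana Oliveira reports to Esme Zhang. So Sam Chen's skip-level manager is Esme Zhang.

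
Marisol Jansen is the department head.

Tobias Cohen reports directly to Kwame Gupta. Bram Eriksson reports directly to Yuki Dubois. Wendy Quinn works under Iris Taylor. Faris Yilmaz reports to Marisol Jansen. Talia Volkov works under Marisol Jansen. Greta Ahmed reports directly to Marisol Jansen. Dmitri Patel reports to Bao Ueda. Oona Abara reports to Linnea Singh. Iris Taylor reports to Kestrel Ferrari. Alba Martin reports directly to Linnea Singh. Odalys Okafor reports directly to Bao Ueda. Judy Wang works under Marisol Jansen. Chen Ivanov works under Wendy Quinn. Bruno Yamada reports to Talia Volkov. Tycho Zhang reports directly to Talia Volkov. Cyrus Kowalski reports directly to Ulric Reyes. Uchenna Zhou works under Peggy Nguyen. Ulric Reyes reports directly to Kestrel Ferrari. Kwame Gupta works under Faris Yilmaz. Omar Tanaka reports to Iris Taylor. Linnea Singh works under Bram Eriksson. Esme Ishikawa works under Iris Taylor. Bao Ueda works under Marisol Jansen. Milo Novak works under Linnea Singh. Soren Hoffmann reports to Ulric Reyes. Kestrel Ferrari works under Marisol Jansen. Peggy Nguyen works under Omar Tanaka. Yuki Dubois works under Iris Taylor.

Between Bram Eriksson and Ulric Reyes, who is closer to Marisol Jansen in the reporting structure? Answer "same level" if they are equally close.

Bram Eriksson is 4 levels below Marisol Jansen; Ulric Reyes is 2. Ulric Reyes is higher.

Ulric Reyes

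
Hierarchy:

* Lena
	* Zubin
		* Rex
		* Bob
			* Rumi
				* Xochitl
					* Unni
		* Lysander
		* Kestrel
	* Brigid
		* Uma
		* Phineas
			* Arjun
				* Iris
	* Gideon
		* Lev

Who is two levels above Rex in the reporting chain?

Lena

Rex reports to Zubin, and Zubin reports to Lena. So Rex's skip-level manager is Lena.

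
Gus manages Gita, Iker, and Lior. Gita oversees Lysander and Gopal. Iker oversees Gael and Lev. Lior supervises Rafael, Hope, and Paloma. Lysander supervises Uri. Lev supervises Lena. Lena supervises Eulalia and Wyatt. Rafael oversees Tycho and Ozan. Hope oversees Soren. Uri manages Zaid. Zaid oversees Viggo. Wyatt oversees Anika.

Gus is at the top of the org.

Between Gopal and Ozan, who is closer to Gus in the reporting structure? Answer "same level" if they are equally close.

Gopal

Gopal is 2 levels below Gus; Ozan is 3. Gopal is higher.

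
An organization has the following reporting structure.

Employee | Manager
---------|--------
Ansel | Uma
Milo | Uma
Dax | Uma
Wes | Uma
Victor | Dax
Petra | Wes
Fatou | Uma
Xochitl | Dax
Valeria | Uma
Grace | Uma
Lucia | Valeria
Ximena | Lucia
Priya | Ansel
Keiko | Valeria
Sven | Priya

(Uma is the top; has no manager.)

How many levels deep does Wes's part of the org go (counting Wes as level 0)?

1

The longest chain under Wes runs Wes → Petra, which is 1 level below Wes.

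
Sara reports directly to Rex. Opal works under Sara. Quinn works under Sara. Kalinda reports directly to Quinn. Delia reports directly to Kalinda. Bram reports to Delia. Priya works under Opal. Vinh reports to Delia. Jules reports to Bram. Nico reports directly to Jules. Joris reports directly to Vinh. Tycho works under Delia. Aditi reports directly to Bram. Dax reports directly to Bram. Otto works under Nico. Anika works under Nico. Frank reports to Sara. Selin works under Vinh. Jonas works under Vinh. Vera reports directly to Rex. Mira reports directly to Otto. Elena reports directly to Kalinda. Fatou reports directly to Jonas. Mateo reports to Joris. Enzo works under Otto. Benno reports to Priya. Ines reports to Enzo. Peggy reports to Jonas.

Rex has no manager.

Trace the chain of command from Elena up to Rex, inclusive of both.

Elena reports to Kalinda. Kalinda reports to Quinn. Quinn reports to Sara. Sara reports to Rex. Rex is at the top.

Elena -> Kalinda -> Quinn -> Sara -> Rex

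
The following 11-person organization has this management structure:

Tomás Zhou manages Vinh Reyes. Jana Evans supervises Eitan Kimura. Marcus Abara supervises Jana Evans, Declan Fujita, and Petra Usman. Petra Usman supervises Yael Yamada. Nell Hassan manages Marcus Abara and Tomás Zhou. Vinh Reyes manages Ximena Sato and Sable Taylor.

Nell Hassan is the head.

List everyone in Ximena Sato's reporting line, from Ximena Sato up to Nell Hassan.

Ximena Sato -> Vinh Reyes -> Tomás Zhou -> Nell Hassan

Ximena Sato reports to Vinh Reyes. Vinh Reyes reports to Tomás Zhou. Tomás Zhou reports to Nell Hassan. Nell Hassan is at the top.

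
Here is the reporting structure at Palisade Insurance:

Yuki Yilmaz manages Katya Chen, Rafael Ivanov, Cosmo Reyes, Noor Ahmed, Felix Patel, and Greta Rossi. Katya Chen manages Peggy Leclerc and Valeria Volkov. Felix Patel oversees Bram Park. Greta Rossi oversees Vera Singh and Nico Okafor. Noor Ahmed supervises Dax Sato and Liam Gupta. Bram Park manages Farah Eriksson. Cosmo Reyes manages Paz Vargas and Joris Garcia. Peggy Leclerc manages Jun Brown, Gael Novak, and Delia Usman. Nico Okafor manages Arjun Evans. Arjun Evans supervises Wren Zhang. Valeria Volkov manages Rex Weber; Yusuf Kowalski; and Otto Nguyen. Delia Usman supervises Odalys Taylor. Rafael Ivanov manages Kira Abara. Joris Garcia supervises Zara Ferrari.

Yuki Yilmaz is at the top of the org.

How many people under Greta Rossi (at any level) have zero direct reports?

The people in Greta Rossi's organization with no one reporting to them are Vera Singh, Wren Zhang. That is 2.

2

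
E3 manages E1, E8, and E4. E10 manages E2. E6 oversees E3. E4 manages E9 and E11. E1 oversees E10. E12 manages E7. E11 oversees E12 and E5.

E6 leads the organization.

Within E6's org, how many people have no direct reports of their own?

5

The people in E6's organization with no one reporting to them are E9, E5, E7, E8, E2. That is 5.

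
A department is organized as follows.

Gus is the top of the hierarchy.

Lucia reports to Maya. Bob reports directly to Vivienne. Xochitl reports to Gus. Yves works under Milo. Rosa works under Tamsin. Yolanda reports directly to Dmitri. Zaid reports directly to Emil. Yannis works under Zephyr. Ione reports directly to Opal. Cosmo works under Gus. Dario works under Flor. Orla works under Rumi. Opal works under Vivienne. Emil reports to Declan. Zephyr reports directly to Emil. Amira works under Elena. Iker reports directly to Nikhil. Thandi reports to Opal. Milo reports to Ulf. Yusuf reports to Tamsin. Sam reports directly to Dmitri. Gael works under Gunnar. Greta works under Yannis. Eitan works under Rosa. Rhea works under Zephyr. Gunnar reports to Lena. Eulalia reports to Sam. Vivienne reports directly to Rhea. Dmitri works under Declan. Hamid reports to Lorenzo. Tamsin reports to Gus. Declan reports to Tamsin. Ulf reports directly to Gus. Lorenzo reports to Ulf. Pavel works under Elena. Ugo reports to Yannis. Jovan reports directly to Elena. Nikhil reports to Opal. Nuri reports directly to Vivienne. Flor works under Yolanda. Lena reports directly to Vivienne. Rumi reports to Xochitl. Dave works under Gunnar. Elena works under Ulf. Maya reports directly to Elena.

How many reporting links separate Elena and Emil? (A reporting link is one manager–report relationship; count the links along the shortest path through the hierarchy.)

5

Elena is 2 levels below Gus, and Emil is 3 levels below Gus (their lowest common manager). The shortest path runs up from Elena to Gus and back down to Emil: 2 + 3 = 5 links.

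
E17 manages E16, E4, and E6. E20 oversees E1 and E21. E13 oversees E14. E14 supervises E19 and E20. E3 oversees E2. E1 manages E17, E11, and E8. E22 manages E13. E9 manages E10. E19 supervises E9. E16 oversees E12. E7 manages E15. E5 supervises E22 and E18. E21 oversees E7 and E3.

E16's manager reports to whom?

E1

E16 reports to E17, and E17 reports to E1. So E16's skip-level manager is E1.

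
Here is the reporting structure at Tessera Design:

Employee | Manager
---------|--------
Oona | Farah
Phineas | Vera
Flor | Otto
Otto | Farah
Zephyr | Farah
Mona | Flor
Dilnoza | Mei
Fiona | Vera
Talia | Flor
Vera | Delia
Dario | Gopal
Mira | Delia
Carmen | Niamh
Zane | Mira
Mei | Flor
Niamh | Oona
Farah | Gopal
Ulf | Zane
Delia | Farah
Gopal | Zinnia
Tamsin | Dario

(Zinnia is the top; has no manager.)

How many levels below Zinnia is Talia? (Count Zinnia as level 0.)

5

Chain from Talia up to Zinnia: Talia → Flor → Otto → Farah → Gopal → Zinnia. That is 5 steps up, so Talia is 5 levels below Zinnia.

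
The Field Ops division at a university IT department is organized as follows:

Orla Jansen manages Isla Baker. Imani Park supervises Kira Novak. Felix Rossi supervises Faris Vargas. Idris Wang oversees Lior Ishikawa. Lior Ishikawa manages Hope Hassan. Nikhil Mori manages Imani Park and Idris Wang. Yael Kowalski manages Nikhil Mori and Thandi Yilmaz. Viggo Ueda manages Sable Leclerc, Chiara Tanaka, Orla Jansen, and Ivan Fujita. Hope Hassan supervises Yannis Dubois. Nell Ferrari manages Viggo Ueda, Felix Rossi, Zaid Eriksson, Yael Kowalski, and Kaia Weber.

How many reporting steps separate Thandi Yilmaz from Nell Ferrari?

2

Chain from Thandi Yilmaz up to Nell Ferrari: Thandi Yilmaz → Yael Kowalski → Nell Ferrari. That is 2 steps up, so Thandi Yilmaz is 2 levels below Nell Ferrari.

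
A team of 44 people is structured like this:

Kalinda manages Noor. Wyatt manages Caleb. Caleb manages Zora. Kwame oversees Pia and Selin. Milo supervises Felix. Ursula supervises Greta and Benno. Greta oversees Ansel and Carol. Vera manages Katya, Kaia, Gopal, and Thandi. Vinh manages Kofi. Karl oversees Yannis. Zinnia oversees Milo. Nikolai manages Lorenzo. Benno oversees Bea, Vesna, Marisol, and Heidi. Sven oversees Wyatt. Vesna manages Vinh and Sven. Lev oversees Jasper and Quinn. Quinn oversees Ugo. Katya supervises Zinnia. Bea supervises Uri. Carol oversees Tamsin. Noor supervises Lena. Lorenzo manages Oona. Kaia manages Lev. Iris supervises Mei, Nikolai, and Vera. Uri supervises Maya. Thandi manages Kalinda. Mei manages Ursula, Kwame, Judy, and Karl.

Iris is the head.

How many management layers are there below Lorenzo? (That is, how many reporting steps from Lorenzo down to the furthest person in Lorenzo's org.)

The longest chain under Lorenzo runs Lorenzo → Oona, which is 1 level below Lorenzo.

1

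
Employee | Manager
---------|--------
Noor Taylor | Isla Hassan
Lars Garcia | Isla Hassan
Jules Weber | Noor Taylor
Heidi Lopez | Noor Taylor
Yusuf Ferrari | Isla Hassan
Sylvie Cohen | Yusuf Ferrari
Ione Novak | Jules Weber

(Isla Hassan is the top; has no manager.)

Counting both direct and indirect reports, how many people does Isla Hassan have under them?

7

Isla Hassan directly manages Noor Taylor, Lars Garcia, Yusuf Ferrari. Under Noor Taylor: Heidi Lopez, Jules Weber, Ione Novak (3). Lars Garcia has no reports. Under Yusuf Ferrari: Sylvie Cohen (1). So Isla Hassan's organization is 3 direct reports plus everyone under them: 4 + 1 + 2 = 7.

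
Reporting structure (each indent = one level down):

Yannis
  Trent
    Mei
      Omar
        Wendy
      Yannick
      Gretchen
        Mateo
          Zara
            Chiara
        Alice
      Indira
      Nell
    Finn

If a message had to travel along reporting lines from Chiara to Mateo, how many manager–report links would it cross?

Chiara is in Mateo's organization: the chain from Chiara up to Mateo is Chiara → Zara → Mateo, which is 2 links.

2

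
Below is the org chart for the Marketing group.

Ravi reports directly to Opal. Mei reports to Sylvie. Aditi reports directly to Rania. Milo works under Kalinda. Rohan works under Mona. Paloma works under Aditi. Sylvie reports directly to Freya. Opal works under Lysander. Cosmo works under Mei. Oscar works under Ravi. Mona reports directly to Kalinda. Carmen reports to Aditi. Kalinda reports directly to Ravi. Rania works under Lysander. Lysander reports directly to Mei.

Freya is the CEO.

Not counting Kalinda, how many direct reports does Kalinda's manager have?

1

Kalinda reports to Ravi. Ravi's other direct reports are Oscar — 1 peer.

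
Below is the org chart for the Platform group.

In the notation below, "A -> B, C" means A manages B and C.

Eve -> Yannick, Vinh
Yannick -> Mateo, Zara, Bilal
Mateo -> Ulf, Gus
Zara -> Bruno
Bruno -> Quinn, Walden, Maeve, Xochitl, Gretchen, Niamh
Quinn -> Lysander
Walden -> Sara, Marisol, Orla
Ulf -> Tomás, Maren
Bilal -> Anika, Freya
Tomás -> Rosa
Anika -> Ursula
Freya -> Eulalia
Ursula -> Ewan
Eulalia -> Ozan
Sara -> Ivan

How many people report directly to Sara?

Sara directly manages Ivan. That is 1 direct report.

1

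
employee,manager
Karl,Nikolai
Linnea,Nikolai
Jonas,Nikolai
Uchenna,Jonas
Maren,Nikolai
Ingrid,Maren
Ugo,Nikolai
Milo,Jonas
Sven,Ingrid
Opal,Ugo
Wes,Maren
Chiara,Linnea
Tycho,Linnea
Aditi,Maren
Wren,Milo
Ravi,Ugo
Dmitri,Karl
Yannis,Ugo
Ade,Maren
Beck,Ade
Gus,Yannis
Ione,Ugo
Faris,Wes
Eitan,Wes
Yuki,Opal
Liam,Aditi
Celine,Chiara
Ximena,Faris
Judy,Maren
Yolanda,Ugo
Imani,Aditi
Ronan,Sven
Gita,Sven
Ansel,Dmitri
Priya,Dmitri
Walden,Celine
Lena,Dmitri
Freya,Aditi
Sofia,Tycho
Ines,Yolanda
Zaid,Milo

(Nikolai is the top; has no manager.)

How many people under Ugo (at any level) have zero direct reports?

The people in Ugo's organization with no one reporting to them are Ines, Ione, Gus, Ravi, Yuki. That is 5.

5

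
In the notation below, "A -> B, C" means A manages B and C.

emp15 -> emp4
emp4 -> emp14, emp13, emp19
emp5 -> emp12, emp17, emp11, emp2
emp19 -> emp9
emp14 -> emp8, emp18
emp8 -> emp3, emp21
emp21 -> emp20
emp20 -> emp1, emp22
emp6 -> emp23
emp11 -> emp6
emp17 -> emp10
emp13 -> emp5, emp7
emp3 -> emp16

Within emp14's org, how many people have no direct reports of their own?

The people in emp14's organization with no one reporting to them are emp18, emp22, emp1, emp16. That is 4.

4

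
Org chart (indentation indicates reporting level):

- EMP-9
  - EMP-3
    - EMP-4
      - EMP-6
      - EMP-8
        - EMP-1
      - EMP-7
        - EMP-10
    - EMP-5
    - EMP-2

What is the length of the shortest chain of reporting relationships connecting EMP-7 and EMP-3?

2

EMP-7 is in EMP-3's organization: the chain from EMP-7 up to EMP-3 is EMP-7 → EMP-4 → EMP-3, which is 2 links.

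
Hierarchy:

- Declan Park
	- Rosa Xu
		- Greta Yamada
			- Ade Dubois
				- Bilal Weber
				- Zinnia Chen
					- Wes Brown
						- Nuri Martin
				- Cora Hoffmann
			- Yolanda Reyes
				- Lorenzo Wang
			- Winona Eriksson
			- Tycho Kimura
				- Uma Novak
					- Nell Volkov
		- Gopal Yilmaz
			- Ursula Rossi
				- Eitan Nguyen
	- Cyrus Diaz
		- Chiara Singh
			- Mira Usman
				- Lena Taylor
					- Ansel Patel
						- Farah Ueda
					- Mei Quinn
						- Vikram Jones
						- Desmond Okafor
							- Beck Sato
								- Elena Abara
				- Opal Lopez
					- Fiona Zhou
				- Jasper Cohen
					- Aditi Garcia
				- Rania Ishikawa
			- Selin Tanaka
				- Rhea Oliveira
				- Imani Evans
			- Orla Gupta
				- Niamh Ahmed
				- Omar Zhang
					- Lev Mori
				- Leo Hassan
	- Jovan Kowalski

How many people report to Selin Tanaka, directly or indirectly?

2

Selin Tanaka directly manages Rhea Oliveira, Imani Evans. Rhea Oliveira has no reports. Imani Evans has no reports. So Selin Tanaka's organization is 2 direct reports plus everyone under them: 1 + 1 = 2.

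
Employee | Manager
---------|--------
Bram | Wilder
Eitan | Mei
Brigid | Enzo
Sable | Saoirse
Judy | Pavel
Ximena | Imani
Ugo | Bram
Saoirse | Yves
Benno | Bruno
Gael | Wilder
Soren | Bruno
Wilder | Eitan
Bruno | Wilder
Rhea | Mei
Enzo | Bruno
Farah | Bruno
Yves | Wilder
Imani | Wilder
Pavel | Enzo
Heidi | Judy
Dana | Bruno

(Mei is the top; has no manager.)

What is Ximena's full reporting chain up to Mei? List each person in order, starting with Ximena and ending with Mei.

Ximena -> Imani -> Wilder -> Eitan -> Mei

Ximena reports to Imani. Imani reports to Wilder. Wilder reports to Eitan. Eitan reports to Mei. Mei is at the top.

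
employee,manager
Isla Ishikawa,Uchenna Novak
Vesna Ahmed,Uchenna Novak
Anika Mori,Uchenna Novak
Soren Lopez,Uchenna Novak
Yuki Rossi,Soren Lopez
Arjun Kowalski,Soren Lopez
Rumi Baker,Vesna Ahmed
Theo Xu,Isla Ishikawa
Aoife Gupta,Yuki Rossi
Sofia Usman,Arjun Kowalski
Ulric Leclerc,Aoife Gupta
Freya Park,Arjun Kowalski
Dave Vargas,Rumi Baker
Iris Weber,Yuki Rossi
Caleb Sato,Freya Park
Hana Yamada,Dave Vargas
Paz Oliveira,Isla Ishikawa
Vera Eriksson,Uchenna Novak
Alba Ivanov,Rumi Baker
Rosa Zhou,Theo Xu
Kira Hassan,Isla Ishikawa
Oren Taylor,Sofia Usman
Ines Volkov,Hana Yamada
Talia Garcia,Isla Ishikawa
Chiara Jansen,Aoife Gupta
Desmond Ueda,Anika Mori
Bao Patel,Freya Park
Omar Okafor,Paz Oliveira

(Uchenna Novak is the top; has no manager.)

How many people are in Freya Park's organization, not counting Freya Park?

2

Freya Park directly manages Caleb Sato, Bao Patel. Caleb Sato has no reports. Bao Patel has no reports. So Freya Park's organization is 2 direct reports plus everyone under them: 1 + 1 = 2.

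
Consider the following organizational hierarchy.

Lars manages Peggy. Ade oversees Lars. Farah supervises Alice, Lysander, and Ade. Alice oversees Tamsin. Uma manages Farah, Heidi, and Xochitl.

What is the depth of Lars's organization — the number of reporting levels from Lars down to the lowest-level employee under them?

1

The longest chain under Lars runs Lars → Peggy, which is 1 level below Lars.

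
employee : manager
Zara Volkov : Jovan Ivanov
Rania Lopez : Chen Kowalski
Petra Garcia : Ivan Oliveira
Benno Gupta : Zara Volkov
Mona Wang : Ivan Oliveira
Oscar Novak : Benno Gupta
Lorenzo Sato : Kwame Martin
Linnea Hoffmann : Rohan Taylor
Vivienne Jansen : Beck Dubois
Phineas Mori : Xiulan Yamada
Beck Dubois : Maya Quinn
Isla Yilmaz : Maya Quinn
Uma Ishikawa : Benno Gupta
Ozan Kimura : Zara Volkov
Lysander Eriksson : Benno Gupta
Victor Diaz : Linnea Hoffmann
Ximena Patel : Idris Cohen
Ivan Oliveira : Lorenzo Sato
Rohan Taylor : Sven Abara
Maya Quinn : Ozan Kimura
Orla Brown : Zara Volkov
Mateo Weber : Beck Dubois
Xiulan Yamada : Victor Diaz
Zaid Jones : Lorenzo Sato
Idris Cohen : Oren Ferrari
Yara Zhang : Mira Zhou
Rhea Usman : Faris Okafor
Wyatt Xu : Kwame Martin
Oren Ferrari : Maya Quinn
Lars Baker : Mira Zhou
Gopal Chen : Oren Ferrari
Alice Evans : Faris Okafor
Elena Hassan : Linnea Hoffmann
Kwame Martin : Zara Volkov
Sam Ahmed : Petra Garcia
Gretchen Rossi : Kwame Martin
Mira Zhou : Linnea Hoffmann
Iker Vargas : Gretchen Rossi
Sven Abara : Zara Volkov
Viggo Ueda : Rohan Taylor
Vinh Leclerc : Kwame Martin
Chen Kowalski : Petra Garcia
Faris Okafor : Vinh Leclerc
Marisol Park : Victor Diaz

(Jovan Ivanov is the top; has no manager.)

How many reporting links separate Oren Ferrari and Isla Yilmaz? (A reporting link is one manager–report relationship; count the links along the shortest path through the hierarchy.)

2

Oren Ferrari is 1 level below Maya Quinn, and Isla Yilmaz is 1 level below Maya Quinn (their lowest common manager). The shortest path runs up from Oren Ferrari to Maya Quinn and back down to Isla Yilmaz: 1 + 1 = 2 links.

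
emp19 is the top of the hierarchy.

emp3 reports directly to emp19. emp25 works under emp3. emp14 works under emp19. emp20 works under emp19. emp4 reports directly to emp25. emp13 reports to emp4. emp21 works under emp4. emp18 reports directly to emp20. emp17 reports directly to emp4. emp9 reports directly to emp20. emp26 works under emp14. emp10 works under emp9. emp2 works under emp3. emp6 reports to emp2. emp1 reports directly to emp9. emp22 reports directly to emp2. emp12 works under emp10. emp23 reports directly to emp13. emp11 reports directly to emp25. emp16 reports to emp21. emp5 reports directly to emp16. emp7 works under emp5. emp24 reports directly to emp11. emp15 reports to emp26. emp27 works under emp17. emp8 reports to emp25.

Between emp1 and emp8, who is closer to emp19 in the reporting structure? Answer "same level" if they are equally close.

Both emp1 and emp8 are 3 levels below emp19.

same level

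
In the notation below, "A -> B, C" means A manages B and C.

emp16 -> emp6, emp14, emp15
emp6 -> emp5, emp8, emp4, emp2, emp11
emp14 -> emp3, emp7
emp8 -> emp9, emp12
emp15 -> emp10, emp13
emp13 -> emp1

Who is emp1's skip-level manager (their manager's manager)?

emp15

emp1 reports to emp13, and emp13 reports to emp15. So emp1's skip-level manager is emp15.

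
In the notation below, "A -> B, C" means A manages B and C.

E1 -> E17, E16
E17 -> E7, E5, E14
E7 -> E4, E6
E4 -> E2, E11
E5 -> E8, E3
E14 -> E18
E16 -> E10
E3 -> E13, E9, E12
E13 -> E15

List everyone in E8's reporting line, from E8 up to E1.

E8 -> E5 -> E17 -> E1

E8 reports to E5. E5 reports to E17. E17 reports to E1. E1 is at the top.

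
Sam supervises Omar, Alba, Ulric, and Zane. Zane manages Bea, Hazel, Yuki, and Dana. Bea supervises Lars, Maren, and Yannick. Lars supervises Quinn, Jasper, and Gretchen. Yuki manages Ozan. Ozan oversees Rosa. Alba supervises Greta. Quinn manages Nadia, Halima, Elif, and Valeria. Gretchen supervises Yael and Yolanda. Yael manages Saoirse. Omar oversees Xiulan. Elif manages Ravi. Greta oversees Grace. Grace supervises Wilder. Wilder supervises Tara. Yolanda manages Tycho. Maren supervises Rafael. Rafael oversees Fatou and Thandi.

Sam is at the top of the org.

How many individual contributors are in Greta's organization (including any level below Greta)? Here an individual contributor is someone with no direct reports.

The only person in Greta's organization with no one reporting to them is Tara. That is 1.

1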